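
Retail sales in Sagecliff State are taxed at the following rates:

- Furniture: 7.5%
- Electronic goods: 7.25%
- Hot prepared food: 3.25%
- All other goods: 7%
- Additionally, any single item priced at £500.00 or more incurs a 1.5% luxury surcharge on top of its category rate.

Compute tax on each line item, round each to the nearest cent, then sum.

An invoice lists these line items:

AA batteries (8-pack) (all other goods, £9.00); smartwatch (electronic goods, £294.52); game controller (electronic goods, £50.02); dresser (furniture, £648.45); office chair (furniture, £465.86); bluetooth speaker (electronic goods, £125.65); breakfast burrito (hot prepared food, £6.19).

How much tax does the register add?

AA batteries (8-pack) £9.00: all other goods → 7% → £0.63
Smartwatch £294.52: electronic goods → 7.25% → £21.35
Game controller £50.02: electronic goods → 7.25% → £3.63
Dresser £648.45: furniture → 7.5% + 1.5% surcharge = 9% → £58.36
Office chair £465.86: furniture → 7.5% → £34.94
Bluetooth speaker £125.65: electronic goods → 7.25% → £9.11
Breakfast burrito £6.19: hot prepared food → 3.25% → £0.20
Total tax = £0.63 + £21.35 + £3.63 + £58.36 + £34.94 + £9.11 + £0.20 = £128.22

£128.22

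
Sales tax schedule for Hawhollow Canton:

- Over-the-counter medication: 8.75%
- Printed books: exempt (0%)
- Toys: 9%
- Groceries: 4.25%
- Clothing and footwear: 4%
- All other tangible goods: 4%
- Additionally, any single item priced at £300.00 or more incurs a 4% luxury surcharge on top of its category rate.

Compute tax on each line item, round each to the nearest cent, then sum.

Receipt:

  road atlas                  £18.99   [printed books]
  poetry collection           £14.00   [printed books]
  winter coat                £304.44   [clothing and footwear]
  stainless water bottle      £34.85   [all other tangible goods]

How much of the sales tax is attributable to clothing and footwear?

Winter coat £304.44: clothing and footwear → 4% + 4% surcharge = 8% → £24.36
Tax on clothing and footwear = £24.36

£24.36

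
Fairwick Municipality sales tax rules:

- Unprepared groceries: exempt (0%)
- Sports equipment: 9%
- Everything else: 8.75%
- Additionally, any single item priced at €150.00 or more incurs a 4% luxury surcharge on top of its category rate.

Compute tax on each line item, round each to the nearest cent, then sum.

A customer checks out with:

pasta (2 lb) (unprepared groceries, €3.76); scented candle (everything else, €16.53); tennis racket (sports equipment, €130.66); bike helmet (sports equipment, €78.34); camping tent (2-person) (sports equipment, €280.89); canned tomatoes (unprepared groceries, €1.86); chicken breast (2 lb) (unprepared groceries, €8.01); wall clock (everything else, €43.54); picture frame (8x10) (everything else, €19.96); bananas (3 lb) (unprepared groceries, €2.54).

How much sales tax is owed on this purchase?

Pasta (2 lb) €3.76: unprepared groceries → 0% → €0.00
Scented candle €16.53: everything else → 8.75% → €1.45
Tennis racket €130.66: sports equipment → 9% → €11.76
Bike helmet €78.34: sports equipment → 9% → €7.05
Camping tent (2-person) €280.89: sports equipment → 9% + 4% surcharge = 13% → €36.52
Canned tomatoes €1.86: unprepared groceries → 0% → €0.00
Chicken breast (2 lb) €8.01: unprepared groceries → 0% → €0.00
Wall clock €43.54: everything else → 8.75% → €3.81
Picture frame (8x10) €19.96: everything else → 8.75% → €1.75
Bananas (3 lb) €2.54: unprepared groceries → 0% → €0.00
Total tax = €1.45 + €11.76 + €7.05 + €36.52 + €3.81 + €1.75 = €62.34

€62.34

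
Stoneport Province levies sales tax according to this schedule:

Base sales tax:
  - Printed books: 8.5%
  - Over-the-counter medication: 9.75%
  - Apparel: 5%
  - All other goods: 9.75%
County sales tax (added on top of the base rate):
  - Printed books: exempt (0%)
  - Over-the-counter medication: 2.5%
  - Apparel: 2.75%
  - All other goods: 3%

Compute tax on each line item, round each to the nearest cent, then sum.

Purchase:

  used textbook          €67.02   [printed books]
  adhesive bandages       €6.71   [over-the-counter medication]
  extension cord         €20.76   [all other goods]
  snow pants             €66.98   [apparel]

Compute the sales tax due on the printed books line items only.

Used textbook €67.02: printed books → 8.5% + 0% county = 8.5% → €5.70
Tax on printed books = €5.70

€5.70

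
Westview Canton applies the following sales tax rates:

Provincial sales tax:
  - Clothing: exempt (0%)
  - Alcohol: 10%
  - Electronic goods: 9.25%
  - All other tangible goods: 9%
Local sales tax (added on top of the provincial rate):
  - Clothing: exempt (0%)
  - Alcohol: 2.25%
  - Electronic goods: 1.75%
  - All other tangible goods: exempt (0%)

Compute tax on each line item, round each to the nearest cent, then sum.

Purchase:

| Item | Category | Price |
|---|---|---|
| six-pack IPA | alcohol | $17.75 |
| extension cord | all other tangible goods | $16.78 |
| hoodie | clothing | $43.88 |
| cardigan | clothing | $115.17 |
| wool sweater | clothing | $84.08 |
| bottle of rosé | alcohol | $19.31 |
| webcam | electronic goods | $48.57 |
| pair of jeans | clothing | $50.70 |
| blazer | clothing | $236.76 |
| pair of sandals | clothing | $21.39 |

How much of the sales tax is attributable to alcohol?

Six-pack IPA $17.75: alcohol → 10% + 2.25% local = 12.25% → $2.17
Bottle of rosé $19.31: alcohol → 10% + 2.25% local = 12.25% → $2.37
Tax on alcohol = $2.17 + $2.37 = $4.54

$4.54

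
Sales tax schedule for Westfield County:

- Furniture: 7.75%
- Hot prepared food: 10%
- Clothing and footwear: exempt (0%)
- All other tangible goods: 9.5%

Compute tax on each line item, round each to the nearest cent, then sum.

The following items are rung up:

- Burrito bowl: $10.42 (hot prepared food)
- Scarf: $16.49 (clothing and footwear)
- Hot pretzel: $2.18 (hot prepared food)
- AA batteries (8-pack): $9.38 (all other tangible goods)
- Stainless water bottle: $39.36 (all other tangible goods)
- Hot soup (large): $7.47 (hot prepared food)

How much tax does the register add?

Burrito bowl $10.42: hot prepared food → 10% → $1.04
Scarf $16.49: clothing and footwear → 0% → $0.00
Hot pretzel $2.18: hot prepared food → 10% → $0.22
AA batteries (8-pack) $9.38: all other tangible goods → 9.5% → $0.89
Stainless water bottle $39.36: all other tangible goods → 9.5% → $3.74
Hot soup (large) $7.47: hot prepared food → 10% → $0.75
Total tax = $1.04 + $0.22 + $0.89 + $3.74 + $0.75 = $6.64

$6.64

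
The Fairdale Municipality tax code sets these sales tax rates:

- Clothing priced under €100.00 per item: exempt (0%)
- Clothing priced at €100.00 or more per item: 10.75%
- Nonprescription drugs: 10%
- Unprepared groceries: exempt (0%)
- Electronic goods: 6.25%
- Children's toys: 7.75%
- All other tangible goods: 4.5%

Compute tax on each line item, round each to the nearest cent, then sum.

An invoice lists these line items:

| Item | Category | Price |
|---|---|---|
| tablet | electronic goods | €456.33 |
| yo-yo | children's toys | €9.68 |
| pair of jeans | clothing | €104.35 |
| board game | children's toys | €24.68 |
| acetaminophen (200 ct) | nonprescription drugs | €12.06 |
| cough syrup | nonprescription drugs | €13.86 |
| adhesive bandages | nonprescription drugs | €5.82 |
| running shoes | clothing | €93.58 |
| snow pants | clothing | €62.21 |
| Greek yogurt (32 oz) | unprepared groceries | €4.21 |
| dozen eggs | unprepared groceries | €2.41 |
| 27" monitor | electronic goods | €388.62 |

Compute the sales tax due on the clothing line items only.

€11.22

Pair of jeans €104.35: clothing, €100.00 or more → 10.75% → €11.22
Running shoes €93.58: clothing, under €100.00 → 0% → €0.00
Snow pants €62.21: clothing, under €100.00 → 0% → €0.00
Tax on clothing = €11.22 + €0.00 + €0.00 = €11.22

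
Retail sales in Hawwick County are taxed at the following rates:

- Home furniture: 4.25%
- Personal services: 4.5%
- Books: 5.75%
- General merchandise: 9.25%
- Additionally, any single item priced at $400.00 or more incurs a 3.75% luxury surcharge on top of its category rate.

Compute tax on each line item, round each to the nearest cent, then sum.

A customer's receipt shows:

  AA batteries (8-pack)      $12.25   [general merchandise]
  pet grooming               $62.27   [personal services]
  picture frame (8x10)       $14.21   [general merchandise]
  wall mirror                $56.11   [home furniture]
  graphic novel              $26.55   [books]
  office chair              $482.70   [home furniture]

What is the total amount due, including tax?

AA batteries (8-pack) $12.25: general merchandise → 9.25% → $1.13
Pet grooming $62.27: personal services → 4.5% → $2.80
Picture frame (8x10) $14.21: general merchandise → 9.25% → $1.31
Wall mirror $56.11: home furniture → 4.25% → $2.38
Graphic novel $26.55: books → 5.75% → $1.53
Office chair $482.70: home furniture → 4.25% + 3.75% surcharge = 8% → $38.62
Subtotal = $654.09; tax = $47.77; total due = $701.86

$701.86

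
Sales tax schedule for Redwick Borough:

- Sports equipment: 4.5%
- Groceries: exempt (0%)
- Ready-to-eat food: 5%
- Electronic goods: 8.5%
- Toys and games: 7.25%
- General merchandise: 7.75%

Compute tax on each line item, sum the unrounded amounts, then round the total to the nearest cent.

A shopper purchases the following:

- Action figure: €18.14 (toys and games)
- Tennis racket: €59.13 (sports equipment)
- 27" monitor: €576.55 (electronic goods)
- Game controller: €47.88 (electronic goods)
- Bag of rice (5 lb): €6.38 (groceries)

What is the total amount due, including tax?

Action figure €18.14: toys and games → 7.25% → €1.31515
Tennis racket €59.13: sports equipment → 4.5% → €2.66085
27" monitor €576.55: electronic goods → 8.5% → €49.00675
Game controller €47.88: electronic goods → 8.5% → €4.0698
Bag of rice (5 lb) €6.38: groceries → 0% → €0.00
Subtotal = €708.08; unrounded tax = €57.05255 → €57.05; total due = €765.13

€765.13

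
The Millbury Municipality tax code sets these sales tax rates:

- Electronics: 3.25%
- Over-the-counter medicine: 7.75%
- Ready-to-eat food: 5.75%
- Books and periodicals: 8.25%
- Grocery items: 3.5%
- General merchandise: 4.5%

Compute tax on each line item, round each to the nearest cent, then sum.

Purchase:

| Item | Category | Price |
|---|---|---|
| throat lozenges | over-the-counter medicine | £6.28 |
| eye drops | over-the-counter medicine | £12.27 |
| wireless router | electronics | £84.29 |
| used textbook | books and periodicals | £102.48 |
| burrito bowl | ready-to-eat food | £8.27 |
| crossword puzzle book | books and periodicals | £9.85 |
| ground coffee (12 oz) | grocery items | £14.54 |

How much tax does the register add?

£14.43

Throat lozenges £6.28: over-the-counter medicine → 7.75% → £0.49
Eye drops £12.27: over-the-counter medicine → 7.75% → £0.95
Wireless router £84.29: electronics → 3.25% → £2.74
Used textbook £102.48: books and periodicals → 8.25% → £8.45
Burrito bowl £8.27: ready-to-eat food → 5.75% → £0.48
Crossword puzzle book £9.85: books and periodicals → 8.25% → £0.81
Ground coffee (12 oz) £14.54: grocery items → 3.5% → £0.51
Total tax = £0.49 + £0.95 + £2.74 + £8.45 + £0.48 + £0.81 + £0.51 = £14.43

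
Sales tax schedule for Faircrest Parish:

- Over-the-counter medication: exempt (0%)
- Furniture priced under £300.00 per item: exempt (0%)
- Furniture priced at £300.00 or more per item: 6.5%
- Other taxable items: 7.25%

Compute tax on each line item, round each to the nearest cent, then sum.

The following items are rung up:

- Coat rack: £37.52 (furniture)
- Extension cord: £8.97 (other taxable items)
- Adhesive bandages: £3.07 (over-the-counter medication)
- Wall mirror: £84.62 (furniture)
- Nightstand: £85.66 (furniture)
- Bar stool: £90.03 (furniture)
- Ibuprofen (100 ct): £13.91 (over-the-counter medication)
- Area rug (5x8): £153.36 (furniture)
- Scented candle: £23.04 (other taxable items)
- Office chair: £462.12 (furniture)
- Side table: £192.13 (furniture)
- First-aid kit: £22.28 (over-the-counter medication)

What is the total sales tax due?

£32.36

Coat rack £37.52: furniture, under £300.00 → 0% → £0.00
Extension cord £8.97: other taxable items → 7.25% → £0.65
Adhesive bandages £3.07: over-the-counter medication → 0% → £0.00
Wall mirror £84.62: furniture, under £300.00 → 0% → £0.00
Nightstand £85.66: furniture, under £300.00 → 0% → £0.00
Bar stool £90.03: furniture, under £300.00 → 0% → £0.00
Ibuprofen (100 ct) £13.91: over-the-counter medication → 0% → £0.00
Area rug (5x8) £153.36: furniture, under £300.00 → 0% → £0.00
Scented candle £23.04: other taxable items → 7.25% → £1.67
Office chair £462.12: furniture, £300.00 or more → 6.5% → £30.04
Side table £192.13: furniture, under £300.00 → 0% → £0.00
First-aid kit £22.28: over-the-counter medication → 0% → £0.00
Total tax = £0.65 + £1.67 + £30.04 = £32.36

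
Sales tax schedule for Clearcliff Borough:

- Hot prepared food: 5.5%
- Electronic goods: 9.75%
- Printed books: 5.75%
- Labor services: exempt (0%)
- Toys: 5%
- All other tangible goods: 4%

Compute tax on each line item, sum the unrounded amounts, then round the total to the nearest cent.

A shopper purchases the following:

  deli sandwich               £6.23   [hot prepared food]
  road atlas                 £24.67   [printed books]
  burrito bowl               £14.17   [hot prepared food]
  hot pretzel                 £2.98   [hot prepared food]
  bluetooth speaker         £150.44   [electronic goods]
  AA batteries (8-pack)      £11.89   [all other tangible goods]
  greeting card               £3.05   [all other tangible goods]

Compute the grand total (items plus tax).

£231.40

Deli sandwich £6.23: hot prepared food → 5.5% → £0.34265
Road atlas £24.67: printed books → 5.75% → £1.418525
Burrito bowl £14.17: hot prepared food → 5.5% → £0.77935
Hot pretzel £2.98: hot prepared food → 5.5% → £0.1639
Bluetooth speaker £150.44: electronic goods → 9.75% → £14.6679
AA batteries (8-pack) £11.89: all other tangible goods → 4% → £0.4756
Greeting card £3.05: all other tangible goods → 4% → £0.122
Subtotal = £213.43; unrounded tax = £17.969925 → £17.97; total due = £231.40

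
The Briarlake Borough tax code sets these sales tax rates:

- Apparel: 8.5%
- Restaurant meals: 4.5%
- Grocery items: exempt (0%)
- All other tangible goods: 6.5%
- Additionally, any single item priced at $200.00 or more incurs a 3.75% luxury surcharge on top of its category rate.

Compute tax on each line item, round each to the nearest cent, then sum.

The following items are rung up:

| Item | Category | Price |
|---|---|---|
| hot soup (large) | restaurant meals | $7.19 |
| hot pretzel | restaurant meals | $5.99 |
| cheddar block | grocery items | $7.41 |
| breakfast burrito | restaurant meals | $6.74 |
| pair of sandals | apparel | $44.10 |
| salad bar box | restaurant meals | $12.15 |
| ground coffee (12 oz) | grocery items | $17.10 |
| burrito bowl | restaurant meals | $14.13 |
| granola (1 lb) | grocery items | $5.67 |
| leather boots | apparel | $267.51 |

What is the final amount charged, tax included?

$426.59

Hot soup (large) $7.19: restaurant meals → 4.5% → $0.32
Hot pretzel $5.99: restaurant meals → 4.5% → $0.27
Cheddar block $7.41: grocery items → 0% → $0.00
Breakfast burrito $6.74: restaurant meals → 4.5% → $0.30
Pair of sandals $44.10: apparel → 8.5% → $3.75
Salad bar box $12.15: restaurant meals → 4.5% → $0.55
Ground coffee (12 oz) $17.10: grocery items → 0% → $0.00
Burrito bowl $14.13: restaurant meals → 4.5% → $0.64
Granola (1 lb) $5.67: grocery items → 0% → $0.00
Leather boots $267.51: apparel → 8.5% + 3.75% surcharge = 12.25% → $32.77
Subtotal = $387.99; tax = $38.60; total due = $426.59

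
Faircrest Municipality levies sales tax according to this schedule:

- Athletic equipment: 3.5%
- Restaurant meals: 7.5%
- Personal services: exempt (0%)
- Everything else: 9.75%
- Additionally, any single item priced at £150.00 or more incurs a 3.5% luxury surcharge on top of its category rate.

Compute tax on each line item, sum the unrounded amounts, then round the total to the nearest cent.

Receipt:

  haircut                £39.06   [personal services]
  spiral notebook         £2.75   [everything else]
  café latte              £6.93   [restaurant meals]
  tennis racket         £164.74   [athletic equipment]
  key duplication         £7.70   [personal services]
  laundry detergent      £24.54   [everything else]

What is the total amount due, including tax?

£260.43

Haircut £39.06: personal services → 0% → £0.00
Spiral notebook £2.75: everything else → 9.75% → £0.268125
Café latte £6.93: restaurant meals → 7.5% → £0.51975
Tennis racket £164.74: athletic equipment → 3.5% + 3.5% surcharge = 7% → £11.5318
Key duplication £7.70: personal services → 0% → £0.00
Laundry detergent £24.54: everything else → 9.75% → £2.39265
Subtotal = £245.72; unrounded tax = £14.712325 → £14.71; total due = £260.43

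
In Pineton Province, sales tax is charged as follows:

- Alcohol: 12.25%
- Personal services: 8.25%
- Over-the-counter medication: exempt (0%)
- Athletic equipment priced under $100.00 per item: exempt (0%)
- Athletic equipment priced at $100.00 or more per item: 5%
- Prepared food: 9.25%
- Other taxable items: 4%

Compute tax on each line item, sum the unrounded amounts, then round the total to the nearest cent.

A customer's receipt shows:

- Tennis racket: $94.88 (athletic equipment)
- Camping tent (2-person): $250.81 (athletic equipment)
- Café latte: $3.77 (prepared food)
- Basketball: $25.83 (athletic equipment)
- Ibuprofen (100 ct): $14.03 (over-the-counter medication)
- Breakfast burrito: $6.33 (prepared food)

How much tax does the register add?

Tennis racket $94.88: athletic equipment, under $100.00 → 0% → $0.00
Camping tent (2-person) $250.81: athletic equipment, $100.00 or more → 5% → $12.5405
Café latte $3.77: prepared food → 9.25% → $0.348725
Basketball $25.83: athletic equipment, under $100.00 → 0% → $0.00
Ibuprofen (100 ct) $14.03: over-the-counter medication → 0% → $0.00
Breakfast burrito $6.33: prepared food → 9.25% → $0.585525
Unrounded tax sum = $13.47475 → $13.47

$13.47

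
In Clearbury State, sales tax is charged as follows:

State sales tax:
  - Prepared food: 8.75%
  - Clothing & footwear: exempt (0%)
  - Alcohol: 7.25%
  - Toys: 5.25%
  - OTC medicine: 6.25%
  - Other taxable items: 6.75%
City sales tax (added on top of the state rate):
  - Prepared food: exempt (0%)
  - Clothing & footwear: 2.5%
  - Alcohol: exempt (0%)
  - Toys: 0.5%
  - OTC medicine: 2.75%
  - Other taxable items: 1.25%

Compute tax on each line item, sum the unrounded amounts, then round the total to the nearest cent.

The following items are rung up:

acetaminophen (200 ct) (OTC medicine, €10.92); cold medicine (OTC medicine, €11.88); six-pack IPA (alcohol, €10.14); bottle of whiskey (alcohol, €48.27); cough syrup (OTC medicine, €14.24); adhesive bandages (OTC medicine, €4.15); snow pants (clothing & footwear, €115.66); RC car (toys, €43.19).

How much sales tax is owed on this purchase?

Acetaminophen (200 ct) €10.92: OTC medicine → 6.25% + 2.75% city = 9% → €0.9828
Cold medicine €11.88: OTC medicine → 6.25% + 2.75% city = 9% → €1.0692
Six-pack IPA €10.14: alcohol → 7.25% + 0% city = 7.25% → €0.73515
Bottle of whiskey €48.27: alcohol → 7.25% + 0% city = 7.25% → €3.499575
Cough syrup €14.24: OTC medicine → 6.25% + 2.75% city = 9% → €1.2816
Adhesive bandages €4.15: OTC medicine → 6.25% + 2.75% city = 9% → €0.3735
Snow pants €115.66: clothing & footwear → 0% + 2.5% city = 2.5% → €2.8915
RC car €43.19: toys → 5.25% + 0.5% city = 5.75% → €2.483425
Unrounded tax sum = €13.31675 → €13.32

€13.32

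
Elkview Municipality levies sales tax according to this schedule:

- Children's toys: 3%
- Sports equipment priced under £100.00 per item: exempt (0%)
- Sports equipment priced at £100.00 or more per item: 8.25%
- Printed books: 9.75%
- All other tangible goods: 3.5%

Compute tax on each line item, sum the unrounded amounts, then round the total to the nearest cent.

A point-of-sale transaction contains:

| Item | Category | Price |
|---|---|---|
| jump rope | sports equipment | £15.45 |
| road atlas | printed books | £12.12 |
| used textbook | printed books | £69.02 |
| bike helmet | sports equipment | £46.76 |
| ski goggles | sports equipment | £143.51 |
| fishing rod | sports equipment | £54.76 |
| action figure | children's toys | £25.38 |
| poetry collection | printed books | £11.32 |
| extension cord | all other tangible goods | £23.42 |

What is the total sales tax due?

£22.44

Jump rope £15.45: sports equipment, under £100.00 → 0% → £0.00
Road atlas £12.12: printed books → 9.75% → £1.1817
Used textbook £69.02: printed books → 9.75% → £6.72945
Bike helmet £46.76: sports equipment, under £100.00 → 0% → £0.00
Ski goggles £143.51: sports equipment, £100.00 or more → 8.25% → £11.839575
Fishing rod £54.76: sports equipment, under £100.00 → 0% → £0.00
Action figure £25.38: children's toys → 3% → £0.7614
Poetry collection £11.32: printed books → 9.75% → £1.1037
Extension cord £23.42: all other tangible goods → 3.5% → £0.8197
Unrounded tax sum = £22.435525 → £22.44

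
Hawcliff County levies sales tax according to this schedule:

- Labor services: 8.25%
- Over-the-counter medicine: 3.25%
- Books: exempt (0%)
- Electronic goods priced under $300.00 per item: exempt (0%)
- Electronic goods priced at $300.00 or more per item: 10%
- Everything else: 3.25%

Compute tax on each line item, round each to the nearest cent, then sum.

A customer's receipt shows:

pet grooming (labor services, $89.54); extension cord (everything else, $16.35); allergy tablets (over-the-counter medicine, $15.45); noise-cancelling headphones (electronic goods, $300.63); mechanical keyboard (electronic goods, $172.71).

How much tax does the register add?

$38.48

Pet grooming $89.54: labor services → 8.25% → $7.39
Extension cord $16.35: everything else → 3.25% → $0.53
Allergy tablets $15.45: over-the-counter medicine → 3.25% → $0.50
Noise-cancelling headphones $300.63: electronic goods, $300.00 or more → 10% → $30.06
Mechanical keyboard $172.71: electronic goods, under $300.00 → 0% → $0.00
Total tax = $7.39 + $0.53 + $0.50 + $30.06 = $38.48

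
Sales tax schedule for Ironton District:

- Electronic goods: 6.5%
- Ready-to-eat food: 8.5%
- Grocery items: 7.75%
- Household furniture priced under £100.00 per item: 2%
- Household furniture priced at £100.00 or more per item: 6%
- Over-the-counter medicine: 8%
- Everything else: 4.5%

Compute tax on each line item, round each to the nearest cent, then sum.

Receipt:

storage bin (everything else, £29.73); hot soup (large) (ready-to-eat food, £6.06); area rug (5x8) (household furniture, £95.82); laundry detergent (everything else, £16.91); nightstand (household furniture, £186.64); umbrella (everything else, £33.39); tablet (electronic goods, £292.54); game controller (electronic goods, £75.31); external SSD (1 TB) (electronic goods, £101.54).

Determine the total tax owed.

Storage bin £29.73: everything else → 4.5% → £1.34
Hot soup (large) £6.06: ready-to-eat food → 8.5% → £0.52
Area rug (5x8) £95.82: household furniture, under £100.00 → 2% → £1.92
Laundry detergent £16.91: everything else → 4.5% → £0.76
Nightstand £186.64: household furniture, £100.00 or more → 6% → £11.20
Umbrella £33.39: everything else → 4.5% → £1.50
Tablet £292.54: electronic goods → 6.5% → £19.02
Game controller £75.31: electronic goods → 6.5% → £4.90
External SSD (1 TB) £101.54: electronic goods → 6.5% → £6.60
Total tax = £1.34 + £0.52 + £1.92 + £0.76 + £11.20 + £1.50 + £19.02 + £4.90 + £6.60 = £47.76

£47.76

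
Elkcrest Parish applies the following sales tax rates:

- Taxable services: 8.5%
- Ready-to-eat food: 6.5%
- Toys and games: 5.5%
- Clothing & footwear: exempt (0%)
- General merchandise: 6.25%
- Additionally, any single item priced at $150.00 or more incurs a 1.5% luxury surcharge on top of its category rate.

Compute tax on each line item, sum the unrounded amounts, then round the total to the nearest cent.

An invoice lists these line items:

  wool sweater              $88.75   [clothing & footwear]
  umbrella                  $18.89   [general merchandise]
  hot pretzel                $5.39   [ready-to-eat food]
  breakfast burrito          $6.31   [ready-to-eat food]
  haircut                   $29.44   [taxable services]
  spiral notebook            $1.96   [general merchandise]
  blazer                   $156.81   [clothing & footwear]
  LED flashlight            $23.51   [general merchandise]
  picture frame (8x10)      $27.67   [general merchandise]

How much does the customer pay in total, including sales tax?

$368.85

Wool sweater $88.75: clothing & footwear → 0% → $0.00
Umbrella $18.89: general merchandise → 6.25% → $1.180625
Hot pretzel $5.39: ready-to-eat food → 6.5% → $0.35035
Breakfast burrito $6.31: ready-to-eat food → 6.5% → $0.41015
Haircut $29.44: taxable services → 8.5% → $2.5024
Spiral notebook $1.96: general merchandise → 6.25% → $0.1225
Blazer $156.81: clothing & footwear → 0% + 1.5% surcharge = 1.5% → $2.35215
LED flashlight $23.51: general merchandise → 6.25% → $1.469375
Picture frame (8x10) $27.67: general merchandise → 6.25% → $1.729375
Subtotal = $358.73; unrounded tax = $10.116925 → $10.12; total due = $368.85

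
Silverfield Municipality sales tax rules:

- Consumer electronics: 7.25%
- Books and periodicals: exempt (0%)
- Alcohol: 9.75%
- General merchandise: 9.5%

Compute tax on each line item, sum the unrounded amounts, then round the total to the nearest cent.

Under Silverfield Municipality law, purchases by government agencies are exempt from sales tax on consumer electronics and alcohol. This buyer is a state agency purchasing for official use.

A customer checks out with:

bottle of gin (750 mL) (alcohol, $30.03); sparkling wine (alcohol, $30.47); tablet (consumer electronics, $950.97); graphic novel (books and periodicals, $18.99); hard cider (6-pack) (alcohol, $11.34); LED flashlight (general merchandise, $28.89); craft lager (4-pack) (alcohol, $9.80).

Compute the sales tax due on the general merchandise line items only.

LED flashlight $28.89: general merchandise → 9.5% → $2.74455
Tax on general merchandise: unrounded sum = $2.74455 → $2.74

$2.74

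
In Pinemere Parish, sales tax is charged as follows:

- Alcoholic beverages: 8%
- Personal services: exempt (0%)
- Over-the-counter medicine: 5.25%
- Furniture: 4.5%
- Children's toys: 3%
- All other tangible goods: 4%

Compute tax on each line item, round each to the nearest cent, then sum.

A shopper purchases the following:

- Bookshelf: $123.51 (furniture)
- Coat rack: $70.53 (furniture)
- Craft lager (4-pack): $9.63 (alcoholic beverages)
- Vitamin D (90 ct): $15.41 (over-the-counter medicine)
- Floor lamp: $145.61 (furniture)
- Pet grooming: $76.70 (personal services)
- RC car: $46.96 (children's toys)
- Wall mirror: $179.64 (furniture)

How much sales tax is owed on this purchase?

Bookshelf $123.51: furniture → 4.5% → $5.56
Coat rack $70.53: furniture → 4.5% → $3.17
Craft lager (4-pack) $9.63: alcoholic beverages → 8% → $0.77
Vitamin D (90 ct) $15.41: over-the-counter medicine → 5.25% → $0.81
Floor lamp $145.61: furniture → 4.5% → $6.55
Pet grooming $76.70: personal services → 0% → $0.00
RC car $46.96: children's toys → 3% → $1.41
Wall mirror $179.64: furniture → 4.5% → $8.08
Total tax = $5.56 + $3.17 + $0.77 + $0.81 + $6.55 + $1.41 + $8.08 = $26.35

$26.35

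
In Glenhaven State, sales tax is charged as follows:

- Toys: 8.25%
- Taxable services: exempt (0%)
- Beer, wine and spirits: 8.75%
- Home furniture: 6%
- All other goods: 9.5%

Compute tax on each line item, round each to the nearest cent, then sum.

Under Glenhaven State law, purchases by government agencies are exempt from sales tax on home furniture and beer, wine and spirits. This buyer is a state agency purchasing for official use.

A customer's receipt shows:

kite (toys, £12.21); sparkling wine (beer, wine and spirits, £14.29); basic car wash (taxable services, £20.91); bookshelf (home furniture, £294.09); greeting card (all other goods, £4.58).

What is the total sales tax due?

£1.45

Kite £12.21: toys → 8.25% → £1.01
Sparkling wine £14.29: beer, wine and spirits, buyer-exempt → 0% → £0.00
Basic car wash £20.91: taxable services → 0% → £0.00
Bookshelf £294.09: home furniture, buyer-exempt → 0% → £0.00
Greeting card £4.58: all other goods → 9.5% → £0.44
Total tax = £1.01 + £0.44 = £1.45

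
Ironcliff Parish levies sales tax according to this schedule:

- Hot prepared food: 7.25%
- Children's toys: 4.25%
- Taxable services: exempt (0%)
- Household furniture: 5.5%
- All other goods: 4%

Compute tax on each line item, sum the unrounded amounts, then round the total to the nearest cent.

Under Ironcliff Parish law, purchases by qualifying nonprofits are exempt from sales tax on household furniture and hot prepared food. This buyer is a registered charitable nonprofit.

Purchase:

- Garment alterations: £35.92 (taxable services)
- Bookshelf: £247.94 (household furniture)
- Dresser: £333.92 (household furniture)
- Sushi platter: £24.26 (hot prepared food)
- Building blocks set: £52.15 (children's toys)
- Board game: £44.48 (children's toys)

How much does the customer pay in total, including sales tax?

£742.78

Garment alterations £35.92: taxable services → 0% → £0.00
Bookshelf £247.94: household furniture, buyer-exempt → 0% → £0.00
Dresser £333.92: household furniture, buyer-exempt → 0% → £0.00
Sushi platter £24.26: hot prepared food, buyer-exempt → 0% → £0.00
Building blocks set £52.15: children's toys → 4.25% → £2.216375
Board game £44.48: children's toys → 4.25% → £1.8904
Subtotal = £738.67; unrounded tax = £4.106775 → £4.11; total due = £742.78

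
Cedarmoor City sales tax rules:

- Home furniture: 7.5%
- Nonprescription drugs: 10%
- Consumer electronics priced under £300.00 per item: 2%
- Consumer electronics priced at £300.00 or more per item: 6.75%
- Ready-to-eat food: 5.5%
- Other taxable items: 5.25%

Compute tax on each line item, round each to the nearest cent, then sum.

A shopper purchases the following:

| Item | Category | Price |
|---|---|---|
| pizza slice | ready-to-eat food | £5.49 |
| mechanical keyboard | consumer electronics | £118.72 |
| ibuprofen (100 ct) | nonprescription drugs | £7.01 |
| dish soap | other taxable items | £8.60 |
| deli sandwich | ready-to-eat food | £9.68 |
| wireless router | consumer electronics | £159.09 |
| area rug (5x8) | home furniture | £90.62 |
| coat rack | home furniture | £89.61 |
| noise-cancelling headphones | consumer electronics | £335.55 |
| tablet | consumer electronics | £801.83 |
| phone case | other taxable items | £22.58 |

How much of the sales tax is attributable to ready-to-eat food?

Pizza slice £5.49: ready-to-eat food → 5.5% → £0.30
Deli sandwich £9.68: ready-to-eat food → 5.5% → £0.53
Tax on ready-to-eat food = £0.30 + £0.53 = £0.83

£0.83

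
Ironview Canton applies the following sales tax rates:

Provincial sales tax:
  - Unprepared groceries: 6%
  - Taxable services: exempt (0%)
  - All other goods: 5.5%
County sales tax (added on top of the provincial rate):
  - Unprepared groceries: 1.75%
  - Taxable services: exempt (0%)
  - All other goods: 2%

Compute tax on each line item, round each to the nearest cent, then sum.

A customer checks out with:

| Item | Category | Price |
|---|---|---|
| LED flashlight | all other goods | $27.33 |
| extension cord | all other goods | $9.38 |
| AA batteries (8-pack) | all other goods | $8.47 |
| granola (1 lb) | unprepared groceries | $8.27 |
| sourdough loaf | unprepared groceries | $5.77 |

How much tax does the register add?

$4.48

LED flashlight $27.33: all other goods → 5.5% + 2% county = 7.5% → $2.05
Extension cord $9.38: all other goods → 5.5% + 2% county = 7.5% → $0.70
AA batteries (8-pack) $8.47: all other goods → 5.5% + 2% county = 7.5% → $0.64
Granola (1 lb) $8.27: unprepared groceries → 6% + 1.75% county = 7.75% → $0.64
Sourdough loaf $5.77: unprepared groceries → 6% + 1.75% county = 7.75% → $0.45
Total tax = $2.05 + $0.70 + $0.64 + $0.64 + $0.45 = $4.48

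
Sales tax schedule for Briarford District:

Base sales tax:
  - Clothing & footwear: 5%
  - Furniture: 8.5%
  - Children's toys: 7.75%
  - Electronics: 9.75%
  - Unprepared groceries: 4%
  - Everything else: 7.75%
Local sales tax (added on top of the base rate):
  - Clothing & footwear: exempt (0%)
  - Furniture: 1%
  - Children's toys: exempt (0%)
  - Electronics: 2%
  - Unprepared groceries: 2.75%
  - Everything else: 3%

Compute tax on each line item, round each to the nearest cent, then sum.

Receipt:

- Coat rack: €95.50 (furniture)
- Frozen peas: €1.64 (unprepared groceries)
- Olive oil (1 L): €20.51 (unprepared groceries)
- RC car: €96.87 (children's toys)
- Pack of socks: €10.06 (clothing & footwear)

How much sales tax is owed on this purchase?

€18.57

Coat rack €95.50: furniture → 8.5% + 1% local = 9.5% → €9.07
Frozen peas €1.64: unprepared groceries → 4% + 2.75% local = 6.75% → €0.11
Olive oil (1 L) €20.51: unprepared groceries → 4% + 2.75% local = 6.75% → €1.38
RC car €96.87: children's toys → 7.75% + 0% local = 7.75% → €7.51
Pack of socks €10.06: clothing & footwear → 5% + 0% local = 5% → €0.50
Total tax = €9.07 + €0.11 + €1.38 + €7.51 + €0.50 = €18.57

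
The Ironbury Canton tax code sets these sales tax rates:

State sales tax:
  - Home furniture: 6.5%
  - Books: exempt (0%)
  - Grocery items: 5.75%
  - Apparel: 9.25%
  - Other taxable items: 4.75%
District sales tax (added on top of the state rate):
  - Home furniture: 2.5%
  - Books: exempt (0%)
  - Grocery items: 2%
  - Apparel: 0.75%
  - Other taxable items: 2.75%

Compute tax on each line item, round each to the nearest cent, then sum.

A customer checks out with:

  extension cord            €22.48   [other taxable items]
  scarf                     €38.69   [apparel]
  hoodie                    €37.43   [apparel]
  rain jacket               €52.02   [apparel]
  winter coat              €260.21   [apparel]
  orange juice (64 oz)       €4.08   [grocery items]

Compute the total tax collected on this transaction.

Extension cord €22.48: other taxable items → 4.75% + 2.75% district = 7.5% → €1.69
Scarf €38.69: apparel → 9.25% + 0.75% district = 10% → €3.87
Hoodie €37.43: apparel → 9.25% + 0.75% district = 10% → €3.74
Rain jacket €52.02: apparel → 9.25% + 0.75% district = 10% → €5.20
Winter coat €260.21: apparel → 9.25% + 0.75% district = 10% → €26.02
Orange juice (64 oz) €4.08: grocery items → 5.75% + 2% district = 7.75% → €0.32
Total tax = €1.69 + €3.87 + €3.74 + €5.20 + €26.02 + €0.32 = €40.84

€40.84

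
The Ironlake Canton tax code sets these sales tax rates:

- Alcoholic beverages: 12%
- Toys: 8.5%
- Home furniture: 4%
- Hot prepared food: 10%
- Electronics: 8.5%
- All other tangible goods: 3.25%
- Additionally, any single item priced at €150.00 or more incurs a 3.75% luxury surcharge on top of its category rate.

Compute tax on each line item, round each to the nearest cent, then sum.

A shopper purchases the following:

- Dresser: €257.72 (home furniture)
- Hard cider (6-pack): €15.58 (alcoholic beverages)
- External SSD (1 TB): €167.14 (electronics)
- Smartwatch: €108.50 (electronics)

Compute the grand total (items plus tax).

Dresser €257.72: home furniture → 4% + 3.75% surcharge = 7.75% → €19.97
Hard cider (6-pack) €15.58: alcoholic beverages → 12% → €1.87
External SSD (1 TB) €167.14: electronics → 8.5% + 3.75% surcharge = 12.25% → €20.47
Smartwatch €108.50: electronics → 8.5% → €9.22
Subtotal = €548.94; tax = €51.53; total due = €600.47

€600.47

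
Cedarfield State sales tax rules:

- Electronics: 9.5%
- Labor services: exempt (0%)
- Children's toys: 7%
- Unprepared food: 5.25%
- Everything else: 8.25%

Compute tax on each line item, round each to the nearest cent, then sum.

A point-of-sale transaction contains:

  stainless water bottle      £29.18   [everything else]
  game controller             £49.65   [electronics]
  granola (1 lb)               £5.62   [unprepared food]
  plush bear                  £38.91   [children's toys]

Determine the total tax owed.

£10.15

Stainless water bottle £29.18: everything else → 8.25% → £2.41
Game controller £49.65: electronics → 9.5% → £4.72
Granola (1 lb) £5.62: unprepared food → 5.25% → £0.30
Plush bear £38.91: children's toys → 7% → £2.72
Total tax = £2.41 + £4.72 + £0.30 + £2.72 = £10.15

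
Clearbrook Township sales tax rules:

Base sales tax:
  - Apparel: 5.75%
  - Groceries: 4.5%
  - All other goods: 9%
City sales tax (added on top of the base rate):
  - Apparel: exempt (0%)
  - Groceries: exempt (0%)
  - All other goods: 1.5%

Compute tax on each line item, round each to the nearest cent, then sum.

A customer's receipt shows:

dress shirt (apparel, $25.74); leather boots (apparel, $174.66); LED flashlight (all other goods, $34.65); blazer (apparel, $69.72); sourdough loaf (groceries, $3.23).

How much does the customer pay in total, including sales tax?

Dress shirt $25.74: apparel → 5.75% + 0% city = 5.75% → $1.48
Leather boots $174.66: apparel → 5.75% + 0% city = 5.75% → $10.04
LED flashlight $34.65: all other goods → 9% + 1.5% city = 10.5% → $3.64
Blazer $69.72: apparel → 5.75% + 0% city = 5.75% → $4.01
Sourdough loaf $3.23: groceries → 4.5% + 0% city = 4.5% → $0.15
Subtotal = $308.00; tax = $19.32; total due = $327.32

$327.32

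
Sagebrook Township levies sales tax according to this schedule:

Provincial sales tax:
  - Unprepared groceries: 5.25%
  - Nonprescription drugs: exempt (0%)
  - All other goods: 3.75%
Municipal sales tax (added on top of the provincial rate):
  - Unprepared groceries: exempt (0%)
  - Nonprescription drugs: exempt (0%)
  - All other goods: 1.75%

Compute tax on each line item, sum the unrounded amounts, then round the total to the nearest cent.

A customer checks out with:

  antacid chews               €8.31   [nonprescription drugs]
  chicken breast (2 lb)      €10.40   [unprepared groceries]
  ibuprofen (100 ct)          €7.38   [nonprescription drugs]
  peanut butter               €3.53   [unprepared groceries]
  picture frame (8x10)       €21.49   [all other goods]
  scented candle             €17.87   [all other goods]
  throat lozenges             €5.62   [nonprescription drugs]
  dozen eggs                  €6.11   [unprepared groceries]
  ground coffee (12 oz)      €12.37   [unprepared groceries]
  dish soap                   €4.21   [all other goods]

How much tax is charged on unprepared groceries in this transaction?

€1.70

Chicken breast (2 lb) €10.40: unprepared groceries → 5.25% + 0% municipal = 5.25% → €0.546
Peanut butter €3.53: unprepared groceries → 5.25% + 0% municipal = 5.25% → €0.185325
Dozen eggs €6.11: unprepared groceries → 5.25% + 0% municipal = 5.25% → €0.320775
Ground coffee (12 oz) €12.37: unprepared groceries → 5.25% + 0% municipal = 5.25% → €0.649425
Tax on unprepared groceries: unrounded sum = €1.701525 → €1.70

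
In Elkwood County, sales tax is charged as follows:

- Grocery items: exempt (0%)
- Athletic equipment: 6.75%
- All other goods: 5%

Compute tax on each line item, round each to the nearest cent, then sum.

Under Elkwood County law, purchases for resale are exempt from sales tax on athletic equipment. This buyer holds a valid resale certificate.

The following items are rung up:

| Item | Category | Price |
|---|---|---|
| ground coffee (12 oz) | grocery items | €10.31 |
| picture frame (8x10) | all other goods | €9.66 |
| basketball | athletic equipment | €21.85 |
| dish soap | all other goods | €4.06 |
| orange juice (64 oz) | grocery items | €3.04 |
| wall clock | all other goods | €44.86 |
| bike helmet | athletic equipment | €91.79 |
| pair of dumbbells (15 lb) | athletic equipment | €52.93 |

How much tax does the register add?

€2.92

Ground coffee (12 oz) €10.31: grocery items → 0% → €0.00
Picture frame (8x10) €9.66: all other goods → 5% → €0.48
Basketball €21.85: athletic equipment, buyer-exempt → 0% → €0.00
Dish soap €4.06: all other goods → 5% → €0.20
Orange juice (64 oz) €3.04: grocery items → 0% → €0.00
Wall clock €44.86: all other goods → 5% → €2.24
Bike helmet €91.79: athletic equipment, buyer-exempt → 0% → €0.00
Pair of dumbbells (15 lb) €52.93: athletic equipment, buyer-exempt → 0% → €0.00
Total tax = €0.48 + €0.20 + €2.24 = €2.92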